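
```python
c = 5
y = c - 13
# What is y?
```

Trace:
`c = 5` → c = 5
`y = c - 13` → y = -8
So y = -8

Answer: -8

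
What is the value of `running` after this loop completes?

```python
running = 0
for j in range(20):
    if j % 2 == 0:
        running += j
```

Sum of even numbers 0 to 19
`running` takes the values: 0 → 2 → 6 → 12 → 20 → 30 → 42 → 56 → 72 → 90

Answer: 90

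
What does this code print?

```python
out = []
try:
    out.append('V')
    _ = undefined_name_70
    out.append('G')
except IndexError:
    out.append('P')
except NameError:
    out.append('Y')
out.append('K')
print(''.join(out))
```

Execution trace: 'V' (try body) → 'Y' (except NameError) → 'K' (after the try/except). Output: VYK

Answer: VYK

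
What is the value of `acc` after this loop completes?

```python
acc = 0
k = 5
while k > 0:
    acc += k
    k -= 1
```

Sum 5 down to 1
`acc` takes the values: 0 → 5 → 9 → 12 → 14 → 15

Answer: 15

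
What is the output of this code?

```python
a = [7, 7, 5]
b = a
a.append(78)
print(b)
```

Key concept: basic list aliasing.
Step by step:
`a = [7, 7, 5]` → a = [7, 7, 5]
`b = a` → b = [7, 7, 5] (same object as a)
`a.append(78)` → a = [7, 7, 5, 78] (same object as b); b = [7, 7, 5, 78] (same object as a)
`print(b)` → prints [7, 7, 5, 78]

Answer: [7, 7, 5, 78]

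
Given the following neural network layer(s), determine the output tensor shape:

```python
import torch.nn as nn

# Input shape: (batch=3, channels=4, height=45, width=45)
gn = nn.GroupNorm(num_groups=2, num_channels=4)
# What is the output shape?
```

Input: (3, 4, 45, 45) -> Output: (3, 4, 45, 45)

Answer: (3, 4, 45, 45)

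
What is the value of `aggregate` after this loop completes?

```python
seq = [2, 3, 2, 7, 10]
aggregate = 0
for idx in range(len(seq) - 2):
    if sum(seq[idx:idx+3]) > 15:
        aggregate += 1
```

Count windows with sum > 15
`aggregate` takes the values: 0 → 1

Answer: 1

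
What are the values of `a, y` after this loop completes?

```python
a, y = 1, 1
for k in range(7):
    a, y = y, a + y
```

Fibonacci: after 7 iterations
`a, y` takes the values: (1, 1) → (1, 2) → (2, 3) → (3, 5) → (5, 8) → (8, 13) → (13, 21) → (21, 34)

Answer: 21, 34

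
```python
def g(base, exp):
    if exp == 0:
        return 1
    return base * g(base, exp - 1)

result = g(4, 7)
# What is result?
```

g(4, 7) = 4 * 4 * 4 * 4 * 4 * 4 * 4 = 16384

Answer: 16384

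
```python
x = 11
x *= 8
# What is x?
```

Trace:
`x = 11` → x = 11
`x *= 8` → x = 88
So x = 88

Answer: 88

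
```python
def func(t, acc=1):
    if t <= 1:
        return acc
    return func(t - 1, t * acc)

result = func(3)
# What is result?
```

Accumulator trace (n, acc): (3, 1) -> (2, 3) -> (1, 6) -> return 6

Answer: 6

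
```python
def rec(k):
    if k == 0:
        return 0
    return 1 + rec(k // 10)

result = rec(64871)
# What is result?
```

Count of digits of 64871: 5

Answer: 5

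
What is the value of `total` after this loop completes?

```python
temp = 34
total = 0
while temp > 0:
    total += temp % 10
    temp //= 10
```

Sum digits of 34
`total` takes the values: 0 → 4 → 7

Answer: 7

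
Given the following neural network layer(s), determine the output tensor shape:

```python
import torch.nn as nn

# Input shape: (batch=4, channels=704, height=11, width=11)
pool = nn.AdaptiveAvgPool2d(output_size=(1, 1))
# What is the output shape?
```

Input: (4, 704, 11, 11) -> Output: (4, 704, 1, 1)

Answer: (4, 704, 1, 1)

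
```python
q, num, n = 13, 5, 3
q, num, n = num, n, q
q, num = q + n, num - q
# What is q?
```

Trace:
`q, num, n = 13, 5, 3` → q = 13; num = 5; n = 3
`q, num, n = num, n, q` → q = 5; num = 3; n = 13
`q, num = q + n, num - q` → q = 18; num = -2
So q = 18

Answer: 18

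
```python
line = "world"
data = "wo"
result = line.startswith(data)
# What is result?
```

Trace:
`line = "world"` → line = 'world'
`data = "wo"` → data = 'wo'
`result = line.startswith(data)` → result = True
So result = True

Answer: True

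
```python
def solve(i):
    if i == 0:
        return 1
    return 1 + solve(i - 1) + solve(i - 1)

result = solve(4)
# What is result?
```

solve(i) = 1 + 2·solve(i-1), solve(0)=1. Closed form: (1+1)·2^4 - 1 = 31.

Answer: 31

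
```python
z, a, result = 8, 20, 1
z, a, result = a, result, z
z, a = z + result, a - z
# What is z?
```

Trace:
`z, a, result = 8, 20, 1` → z = 8; a = 20; result = 1
`z, a, result = a, result, z` → z = 20; a = 1; result = 8
`z, a = z + result, a - z` → z = 28; a = -19
So z = 28

Answer: 28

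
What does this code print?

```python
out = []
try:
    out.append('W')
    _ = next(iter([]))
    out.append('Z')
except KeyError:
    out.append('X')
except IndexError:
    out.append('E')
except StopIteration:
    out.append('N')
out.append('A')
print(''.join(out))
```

Execution trace: 'W' (try body) → 'N' (except StopIteration) → 'A' (after the try/except). Output: WNA

Answer: WNA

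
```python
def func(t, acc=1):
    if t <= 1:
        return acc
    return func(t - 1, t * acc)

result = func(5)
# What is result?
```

Accumulator trace (n, acc): (5, 1) -> (4, 5) -> (3, 20) -> (2, 60) -> (1, 120) -> return 120

Answer: 120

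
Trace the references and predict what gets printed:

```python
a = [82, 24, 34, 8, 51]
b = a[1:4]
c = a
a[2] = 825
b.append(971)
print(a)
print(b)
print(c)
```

Key concept: slice vs alias.
Step by step:
`a = [82, 24, 34, 8, 51]` → a = [82, 24, 34, 8, 51]
`b = a[1:4]` → b = [24, 34, 8]
`c = a` → c = [82, 24, 34, 8, 51] (same object as a)
`a[2] = 825` → a = [82, 24, 825, 8, 51] (same object as c); c = [82, 24, 825, 8, 51] (same object as a)
`b.append(971)` → b = [24, 34, 8, 971]
`print(a)` → prints [82, 24, 825, 8, 51]
`print(b)` → prints [24, 34, 8, 971]
`print(c)` → prints [82, 24, 825, 8, 51]

Answer:
[82, 24, 825, 8, 51]
[24, 34, 8, 971]
[82, 24, 825, 8, 51]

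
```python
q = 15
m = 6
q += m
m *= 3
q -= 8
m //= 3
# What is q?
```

Trace:
`q = 15` → q = 15
`m = 6` → m = 6
`q += m` → q = 21
`m *= 3` → m = 18
`q -= 8` → q = 13
`m //= 3` → m = 6
So q = 13

Answer: 13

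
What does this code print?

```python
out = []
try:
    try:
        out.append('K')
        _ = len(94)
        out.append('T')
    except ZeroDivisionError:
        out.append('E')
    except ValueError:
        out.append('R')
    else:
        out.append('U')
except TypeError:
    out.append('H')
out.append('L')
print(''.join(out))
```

Execution trace: 'K' (try body) → 'H' (outer except TypeError) → 'L' (after the try/except). Output: KHL

Answer: KHL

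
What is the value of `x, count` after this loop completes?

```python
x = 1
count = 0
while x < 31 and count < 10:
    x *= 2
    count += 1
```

Double until >= 31 or 10 iterations
`x, count` takes the values: (1, 0) → (2, 0) → (2, 1) → (4, 1) → (4, 2) → (8, 2) → (8, 3) → (16, 3) → (16, 4) → (32, 4) → (32, 5)

Answer: 32, 5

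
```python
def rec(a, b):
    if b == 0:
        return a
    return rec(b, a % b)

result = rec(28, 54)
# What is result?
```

rec(28, 54) -> rec(54, 28) -> rec(28, 26) -> rec(26, 2) -> rec(2, 0) -> 2

Answer: 2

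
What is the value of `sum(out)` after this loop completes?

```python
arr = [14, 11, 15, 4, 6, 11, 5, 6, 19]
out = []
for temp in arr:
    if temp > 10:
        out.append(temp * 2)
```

Sum of doubled values > 10
`out` takes the values: [] → [28] → [28, 22] → [28, 22, 30] → [28, 22, 30, 22] → [28, 22, 30, 22, 38]
So `sum(out)` = 140

Answer: 140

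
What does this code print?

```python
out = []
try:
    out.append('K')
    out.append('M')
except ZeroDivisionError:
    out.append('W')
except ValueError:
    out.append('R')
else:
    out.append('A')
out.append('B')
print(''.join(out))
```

Execution trace: 'K' (try body) → 'M' (try body, no exception) → 'A' (else) → 'B' (after the try/except). Output: KMAB

Answer: KMAB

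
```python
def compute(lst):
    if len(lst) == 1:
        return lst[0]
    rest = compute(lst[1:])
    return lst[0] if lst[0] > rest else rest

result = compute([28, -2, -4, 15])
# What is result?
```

Recursive max over [28, -2, -4, 15] = 28

Answer: 28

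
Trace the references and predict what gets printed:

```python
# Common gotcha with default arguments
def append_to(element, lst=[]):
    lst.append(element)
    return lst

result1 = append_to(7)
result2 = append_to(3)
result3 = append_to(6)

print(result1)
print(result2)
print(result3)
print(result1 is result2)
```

Key concept: mutable default argument gotcha.
Step by step:
`result1 = append_to(7)` → result1 = [7]
`result2 = append_to(3)` → result1 = [7, 3] (same object as result2); result2 = [7, 3] (same object as result1)
`result3 = append_to(6)` → result1 = [7, 3, 6] (same object as result2, result3); result2 = [7, 3, 6] (same object as result1, result3); result3 = [7, 3, 6] (same object as result1, result2)
`print(result1)` → prints [7, 3, 6]
`print(result2)` → prints [7, 3, 6]
`print(result3)` → prints [7, 3, 6]
`print(result1 is result2)` → prints True

Answer:
[7, 3, 6]
[7, 3, 6]
[7, 3, 6]
True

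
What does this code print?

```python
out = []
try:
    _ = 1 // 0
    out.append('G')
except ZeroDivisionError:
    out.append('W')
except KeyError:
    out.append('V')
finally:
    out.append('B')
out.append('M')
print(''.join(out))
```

Execution trace: 'W' (except ZeroDivisionError) → 'B' (finally) → 'M' (after the try/except). Output: WBM

Answer: WBM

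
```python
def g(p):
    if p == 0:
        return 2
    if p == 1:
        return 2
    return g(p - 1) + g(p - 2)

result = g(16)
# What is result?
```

Build up from base cases: g(0)=2, g(1)=2, g(2)=4, g(3)=6, g(4)=10, g(5)=16, g(6)=26, ..., g(16)=3194

Answer: 3194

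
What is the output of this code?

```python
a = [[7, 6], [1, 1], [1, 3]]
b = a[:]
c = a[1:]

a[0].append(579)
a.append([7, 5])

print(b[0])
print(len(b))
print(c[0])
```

Key concept: slice with nested mutation.
Step by step:
`a = [[7, 6], [1, 1], [1, 3]]` → a = [[7, 6], [1, 1], [1, 3]]
`b = a[:]` → b = [[7, 6], [1, 1], [1, 3]]
`c = a[1:]` → c = [[1, 1], [1, 3]]
`a[0].append(579)` → a = [[7, 6, 579], [1, 1], [1, 3]]; b = [[7, 6, 579], [1, 1], [1, 3]]
`a.append([7, 5])` → a = [[7, 6, 579], [1, 1], [1, 3], [7, 5]]
`print(b[0])` → prints [7, 6, 579]
`print(len(b))` → prints 3
`print(c[0])` → prints [1, 1]

Answer:
[7, 6, 579]
3
[1, 1]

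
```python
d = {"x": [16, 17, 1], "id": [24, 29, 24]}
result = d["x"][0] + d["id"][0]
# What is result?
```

Trace:
`d = {"x": [16, 17, 1], "id": [24, 29, 24]}` → d = {'x': [16, 17, 1], 'id': [24, 29, 24]}
`result = d["x"][0] + d["id"][0]` → result = 40
So result = 40

Answer: 40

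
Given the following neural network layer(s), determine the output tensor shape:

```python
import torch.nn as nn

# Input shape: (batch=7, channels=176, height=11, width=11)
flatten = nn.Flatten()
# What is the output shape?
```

Input: (7, 176, 11, 11) -> Output: (7, 21296)

Answer: (7, 21296)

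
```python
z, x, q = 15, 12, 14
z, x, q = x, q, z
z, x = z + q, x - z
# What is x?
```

Trace:
`z, x, q = 15, 12, 14` → z = 15; x = 12; q = 14
`z, x, q = x, q, z` → z = 12; x = 14; q = 15
`z, x = z + q, x - z` → z = 27; x = 2
So x = 2

Answer: 2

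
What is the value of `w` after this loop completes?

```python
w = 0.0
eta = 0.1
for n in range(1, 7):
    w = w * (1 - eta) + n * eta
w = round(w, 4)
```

Moving average with lr=0.1
`w` takes the values: 0.0 → 0.1 → 0.29 → 0.561 → 0.9049 → 1.31441 → 1.782969 → 1.783

Answer: 1.783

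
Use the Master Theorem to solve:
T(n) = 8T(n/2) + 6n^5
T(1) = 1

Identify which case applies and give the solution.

a=8, b=2, f(n)=6n^5. log_2(8) = 3. Since c=5 > 3 and the regularity condition holds (8(n/2)^5 = (8/2^5)n^5 with 8/2^5 < 1), Case 3 applies: T(n) = Θ(f(n)) = O(n^5).

Answer: O(n^5) - Case 3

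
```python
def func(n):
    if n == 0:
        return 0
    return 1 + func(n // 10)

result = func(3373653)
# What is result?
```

Count of digits of 3373653: 7

Answer: 7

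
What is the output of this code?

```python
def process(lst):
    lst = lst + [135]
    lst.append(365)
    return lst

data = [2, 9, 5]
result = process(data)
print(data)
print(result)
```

Key concept: rebinding parameter vs mutation.
Step by step:
`data = [2, 9, 5]` → data = [2, 9, 5]
`result = process(data)` → result = [2, 9, 5, 135, 365]
`print(data)` → prints [2, 9, 5]
`print(result)` → prints [2, 9, 5, 135, 365]

Answer:
[2, 9, 5]
[2, 9, 5, 135, 365]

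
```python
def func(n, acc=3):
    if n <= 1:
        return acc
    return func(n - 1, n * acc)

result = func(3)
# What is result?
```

Accumulator trace (n, acc): (3, 3) -> (2, 9) -> (1, 18) -> return 18

Answer: 18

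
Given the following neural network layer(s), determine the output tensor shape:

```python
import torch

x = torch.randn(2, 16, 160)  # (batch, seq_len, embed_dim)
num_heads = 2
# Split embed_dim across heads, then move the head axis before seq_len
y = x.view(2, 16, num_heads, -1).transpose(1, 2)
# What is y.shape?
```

Input: (2, 16, 160) -> head_dim = 160 // 2 = 80; after view: (2, 16, 2, 80) -> after transpose(1, 2): (2, 2, 16, 80) -> Output: (2, 2, 16, 80)

Answer: (2, 2, 16, 80)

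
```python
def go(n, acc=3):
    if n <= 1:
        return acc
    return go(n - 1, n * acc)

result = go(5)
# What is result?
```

Accumulator trace (n, acc): (5, 3) -> (4, 15) -> (3, 60) -> (2, 180) -> (1, 360) -> return 360

Answer: 360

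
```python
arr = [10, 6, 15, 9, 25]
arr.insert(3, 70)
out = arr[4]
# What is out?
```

Trace:
`arr = [10, 6, 15, 9, 25]` → arr = [10, 6, 15, 9, 25]
`arr.insert(3, 70)` → arr = [10, 6, 15, 70, 9, 25]
`out = arr[4]` → out = 9
So out = 9

Answer: 9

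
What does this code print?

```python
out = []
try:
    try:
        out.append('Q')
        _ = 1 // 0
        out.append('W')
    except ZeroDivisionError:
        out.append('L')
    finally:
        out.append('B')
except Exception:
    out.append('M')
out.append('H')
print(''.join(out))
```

Execution trace: 'Q' (inner try body) → 'L' (inner except ZeroDivisionError) → 'B' (inner finally) → 'H' (after the try/except). Output: QLBH

Answer: QLBH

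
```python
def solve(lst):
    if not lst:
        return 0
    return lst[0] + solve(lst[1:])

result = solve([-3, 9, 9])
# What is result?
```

(-3) + 9 + 9 + 0 = 15

Answer: 15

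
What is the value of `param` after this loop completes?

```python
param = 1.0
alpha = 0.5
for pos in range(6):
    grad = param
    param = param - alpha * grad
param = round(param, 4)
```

Gradient descent: w = 1.0 * (1 - 0.5)^6
`param` takes the values: 1.0 → 0.5 → 0.25 → 0.125 → 0.0625 → 0.03125 → 0.015625 → 0.0156

Answer: 0.0156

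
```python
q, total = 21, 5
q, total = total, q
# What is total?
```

Trace:
`q, total = 21, 5` → q = 21; total = 5
`q, total = total, q` → q = 5; total = 21
So total = 21

Answer: 21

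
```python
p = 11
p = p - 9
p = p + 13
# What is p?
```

Trace:
`p = 11` → p = 11
`p = p - 9` → p = 2
`p = p + 13` → p = 15
So p = 15

Answer: 15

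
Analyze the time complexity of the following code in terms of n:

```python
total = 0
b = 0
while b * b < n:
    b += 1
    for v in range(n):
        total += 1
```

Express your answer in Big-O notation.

Each loop level contributes: √n × n. Multiplying the contributions gives O(n√n).

Answer: O(n√n)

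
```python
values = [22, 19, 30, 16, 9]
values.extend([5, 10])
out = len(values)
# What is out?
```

Trace:
`values = [22, 19, 30, 16, 9]` → values = [22, 19, 30, 16, 9]
`values.extend([5, 10])` → values = [22, 19, 30, 16, 9, 5, 10]
`out = len(values)` → out = 7
So out = 7

Answer: 7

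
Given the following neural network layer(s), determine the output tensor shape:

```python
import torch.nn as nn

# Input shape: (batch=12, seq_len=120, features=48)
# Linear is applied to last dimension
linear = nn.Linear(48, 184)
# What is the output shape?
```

Input: (12, 120, 48) -> Output: (12, 120, 184)

Answer: (12, 120, 184)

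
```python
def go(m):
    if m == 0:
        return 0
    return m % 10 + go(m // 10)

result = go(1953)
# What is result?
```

Sum of digits of 1953: 3 + 5 + 9 + 1 = 18

Answer: 18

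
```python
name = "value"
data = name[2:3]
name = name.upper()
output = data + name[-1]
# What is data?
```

Trace:
`name = "value"` → name = 'value'
`data = name[2:3]` → data = 'l'
`name = name.upper()` → name = 'VALUE'
`output = data + name[-1]` → output = 'lE'
So data = 'l'

Answer: 'l'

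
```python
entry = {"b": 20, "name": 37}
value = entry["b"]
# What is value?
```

Trace:
`entry = {"b": 20, "name": 37}` → entry = {'b': 20, 'name': 37}
`value = entry["b"]` → value = 20
So value = 20

Answer: 20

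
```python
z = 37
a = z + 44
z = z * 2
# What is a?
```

Trace:
`z = 37` → z = 37
`a = z + 44` → a = 81
`z = z * 2` → z = 74
So a = 81

Answer: 81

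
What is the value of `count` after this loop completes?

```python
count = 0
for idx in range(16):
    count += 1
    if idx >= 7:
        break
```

Loop breaks when idx reaches 7, count is 8
`count` takes the values: 0 → 1 → 2 → 3 → 4 → 5 → 6 → 7 → 8

Answer: 8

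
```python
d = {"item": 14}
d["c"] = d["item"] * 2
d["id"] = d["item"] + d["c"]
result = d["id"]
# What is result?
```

Trace:
`d = {"item": 14}` → d = {'item': 14}
`d["c"] = d["item"] * 2` → d = {'item': 14, 'c': 28}
`d["id"] = d["item"] + d["c"]` → d = {'item': 14, 'c': 28, 'id': 42}
`result = d["id"]` → result = 42
So result = 42

Answer: 42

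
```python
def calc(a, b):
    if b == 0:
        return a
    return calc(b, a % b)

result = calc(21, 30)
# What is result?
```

calc(21, 30) -> calc(30, 21) -> calc(21, 9) -> calc(9, 3) -> calc(3, 0) -> 3

Answer: 3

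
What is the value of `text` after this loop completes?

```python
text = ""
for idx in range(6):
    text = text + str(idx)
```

Concatenate digits 0 to 5
`text` takes the values: "" → "0" → "01" → "012" → "0123" → "01234" → "012345"

Answer: "012345"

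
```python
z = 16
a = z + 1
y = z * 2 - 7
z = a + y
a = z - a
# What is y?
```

Trace:
`z = 16` → z = 16
`a = z + 1` → a = 17
`y = z * 2 - 7` → y = 25
`z = a + y` → z = 42
`a = z - a` → a = 25
So y = 25

Answer: 25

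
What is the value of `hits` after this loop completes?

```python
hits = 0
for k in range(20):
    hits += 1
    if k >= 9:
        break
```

Loop breaks when k reaches 9, hits is 10
`hits` takes the values: 0 → 1 → 2 → 3 → 4 → 5 → 6 → 7 → 8 → 9 → 10

Answer: 10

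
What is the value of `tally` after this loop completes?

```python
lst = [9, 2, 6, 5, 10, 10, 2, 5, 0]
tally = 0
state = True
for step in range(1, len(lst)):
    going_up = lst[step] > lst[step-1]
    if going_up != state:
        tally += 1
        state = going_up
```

Count direction changes in [9, 2, 6, 5, 10, 10, 2, 5, 0]
`tally` takes the values: 0 → 1 → 2 → 3 → 4 → 5 → 6 → 7

Answer: 7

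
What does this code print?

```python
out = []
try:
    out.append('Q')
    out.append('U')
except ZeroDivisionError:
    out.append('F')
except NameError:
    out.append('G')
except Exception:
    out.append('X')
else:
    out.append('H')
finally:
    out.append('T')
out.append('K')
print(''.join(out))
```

Execution trace: 'Q' (try body) → 'U' (try body, no exception) → 'H' (else) → 'T' (finally) → 'K' (after the try/except). Output: QUHTK

Answer: QUHTK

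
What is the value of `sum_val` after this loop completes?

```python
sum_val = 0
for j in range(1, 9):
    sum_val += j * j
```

Sum of squares 1² to 8² = 204
`sum_val` takes the values: 0 → 1 → 5 → 14 → 30 → 55 → 91 → 140 → 204

Answer: 204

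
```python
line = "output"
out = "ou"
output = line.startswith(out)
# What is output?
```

Trace:
`line = "output"` → line = 'output'
`out = "ou"` → out = 'ou'
`output = line.startswith(out)` → output = True
So output = True

Answer: True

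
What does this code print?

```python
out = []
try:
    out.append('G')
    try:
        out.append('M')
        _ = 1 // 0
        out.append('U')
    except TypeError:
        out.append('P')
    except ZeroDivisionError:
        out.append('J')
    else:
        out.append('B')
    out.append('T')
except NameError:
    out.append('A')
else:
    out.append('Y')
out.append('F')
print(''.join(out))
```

Execution trace: 'G' (try body) → 'M' (inner try body) → 'J' (inner except ZeroDivisionError) → 'T' (try body, no exception) → 'Y' (else) → 'F' (after the try/except). Output: GMJTYF

Answer: GMJTYF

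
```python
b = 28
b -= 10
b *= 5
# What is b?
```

Trace:
`b = 28` → b = 28
`b -= 10` → b = 18
`b *= 5` → b = 90
So b = 90

Answer: 90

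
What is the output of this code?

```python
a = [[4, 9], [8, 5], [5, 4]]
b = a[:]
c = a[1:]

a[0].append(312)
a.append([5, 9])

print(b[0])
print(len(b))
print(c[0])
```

Key concept: slice with nested mutation.
Step by step:
`a = [[4, 9], [8, 5], [5, 4]]` → a = [[4, 9], [8, 5], [5, 4]]
`b = a[:]` → b = [[4, 9], [8, 5], [5, 4]]
`c = a[1:]` → c = [[8, 5], [5, 4]]
`a[0].append(312)` → a = [[4, 9, 312], [8, 5], [5, 4]]; b = [[4, 9, 312], [8, 5], [5, 4]]
`a.append([5, 9])` → a = [[4, 9, 312], [8, 5], [5, 4], [5, 9]]
`print(b[0])` → prints [4, 9, 312]
`print(len(b))` → prints 3
`print(c[0])` → prints [8, 5]

Answer:
[4, 9, 312]
3
[8, 5]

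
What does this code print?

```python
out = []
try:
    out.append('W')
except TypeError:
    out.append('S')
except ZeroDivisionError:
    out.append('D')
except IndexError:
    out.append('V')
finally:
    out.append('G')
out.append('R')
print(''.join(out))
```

Execution trace: 'W' (try body, no exception) → 'G' (finally) → 'R' (after the try/except). Output: WGR

Answer: WGR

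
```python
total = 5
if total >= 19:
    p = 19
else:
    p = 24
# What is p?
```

Trace:
`total = 5` → total = 5
`if total >= 19: ...` → total >= 19 is False, take else branch → p = 24
So p = 24

Answer: 24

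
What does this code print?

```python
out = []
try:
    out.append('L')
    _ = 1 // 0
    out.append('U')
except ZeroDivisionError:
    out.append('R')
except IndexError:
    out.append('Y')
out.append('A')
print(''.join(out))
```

Execution trace: 'L' (try body) → 'R' (except ZeroDivisionError) → 'A' (after the try/except). Output: LRA

Answer: LRA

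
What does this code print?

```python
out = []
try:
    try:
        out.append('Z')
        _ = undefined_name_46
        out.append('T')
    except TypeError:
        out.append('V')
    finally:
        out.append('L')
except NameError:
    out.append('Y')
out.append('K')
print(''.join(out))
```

Execution trace: 'Z' (inner try body) → 'L' (inner finally) → 'Y' (outer except NameError) → 'K' (after the try/except). Output: ZLYK

Answer: ZLYK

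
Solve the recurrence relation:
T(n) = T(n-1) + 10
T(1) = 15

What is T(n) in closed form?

Unrolling: T(n) = T(1) + 10·(n-1) = 15 + 10(n-1) = 10n + 5.

Answer: T(n) = 10n + 5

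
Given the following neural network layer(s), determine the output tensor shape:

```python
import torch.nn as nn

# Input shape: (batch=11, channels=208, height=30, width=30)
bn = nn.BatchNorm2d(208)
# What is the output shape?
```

Input: (11, 208, 30, 30) -> Output: (11, 208, 30, 30)

Answer: (11, 208, 30, 30)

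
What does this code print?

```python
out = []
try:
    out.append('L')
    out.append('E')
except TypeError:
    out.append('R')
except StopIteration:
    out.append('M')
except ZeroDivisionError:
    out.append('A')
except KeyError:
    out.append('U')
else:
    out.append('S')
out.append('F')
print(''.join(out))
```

Execution trace: 'L' (try body) → 'E' (try body, no exception) → 'S' (else) → 'F' (after the try/except). Output: LESF

Answer: LESF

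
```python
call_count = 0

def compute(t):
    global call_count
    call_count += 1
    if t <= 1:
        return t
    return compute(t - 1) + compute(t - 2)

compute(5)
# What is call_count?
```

Calls(t) = 1 + Calls(t-1) + Calls(t-2); Calls(0)=Calls(1)=1. For t=5 this gives 15.

Answer: 15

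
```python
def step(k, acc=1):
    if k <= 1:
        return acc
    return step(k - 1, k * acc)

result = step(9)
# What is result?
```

Accumulator trace (n, acc): (9, 1) -> (8, 9) -> (7, 72) -> (6, 504) -> (5, 3024) -> (4, 15120) -> (3, 60480) -> (2, 181440) -> (1, 362880) -> return 362880

Answer: 362880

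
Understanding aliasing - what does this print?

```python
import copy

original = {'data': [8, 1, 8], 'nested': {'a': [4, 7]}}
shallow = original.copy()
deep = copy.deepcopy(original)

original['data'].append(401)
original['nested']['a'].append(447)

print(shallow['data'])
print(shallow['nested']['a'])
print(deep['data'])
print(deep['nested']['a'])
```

Key concept: comparing shallow vs deep copy.
Step by step:
`original = {'data': [8, 1, 8], 'nested': {'a': [4, 7]}}` → original = {'data': [8, 1, 8], 'nested': {'a': [4, 7]}}
`shallow = original.copy()` → shallow = {'data': [8, 1, 8], 'nested': {'a': [4, 7]}}
`deep = copy.deepcopy(original)` → deep = {'data': [8, 1, 8], 'nested': {'a': [4, 7]}}
`original['data'].append(401)` → original = {'data': [8, 1, 8, 401], 'nested': {'a': [4, 7]}}; shallow = {'data': [8, 1, 8, 401], 'nested': {'a': [4, 7]}}
`original['nested']['a'].append(447)` → original = {'data': [8, 1, 8, 401], 'nested': {'a': [4, 7, 447]}}; shallow = {'data': [8, 1, 8, 401], 'nested': {'a': [4, 7, 447]}}
`print(shallow['data'])` → prints [8, 1, 8, 401]
`print(shallow['nested']['a'])` → prints [4, 7, 447]
`print(deep['data'])` → prints [8, 1, 8]
`print(deep['nested']['a'])` → prints [4, 7]

Answer:
[8, 1, 8, 401]
[4, 7, 447]
[8, 1, 8]
[4, 7]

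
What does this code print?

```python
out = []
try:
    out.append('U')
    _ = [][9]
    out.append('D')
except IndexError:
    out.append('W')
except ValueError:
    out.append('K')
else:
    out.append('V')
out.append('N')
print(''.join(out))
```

Execution trace: 'U' (try body) → 'W' (except IndexError) → 'N' (after the try/except). Output: UWN

Answer: UWN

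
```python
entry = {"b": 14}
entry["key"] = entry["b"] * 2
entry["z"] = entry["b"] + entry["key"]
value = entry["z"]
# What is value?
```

Trace:
`entry = {"b": 14}` → entry = {'b': 14}
`entry["key"] = entry["b"] * 2` → entry = {'b': 14, 'key': 28}
`entry["z"] = entry["b"] + entry["key"]` → entry = {'b': 14, 'key': 28, 'z': 42}
`value = entry["z"]` → value = 42
So value = 42

Answer: 42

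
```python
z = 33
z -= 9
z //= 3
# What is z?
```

Trace:
`z = 33` → z = 33
`z -= 9` → z = 24
`z //= 3` → z = 8
So z = 8

Answer: 8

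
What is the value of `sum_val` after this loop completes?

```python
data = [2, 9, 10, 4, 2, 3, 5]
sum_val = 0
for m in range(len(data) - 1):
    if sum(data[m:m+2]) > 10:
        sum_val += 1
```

Count windows with sum > 10
`sum_val` takes the values: 0 → 1 → 2 → 3

Answer: 3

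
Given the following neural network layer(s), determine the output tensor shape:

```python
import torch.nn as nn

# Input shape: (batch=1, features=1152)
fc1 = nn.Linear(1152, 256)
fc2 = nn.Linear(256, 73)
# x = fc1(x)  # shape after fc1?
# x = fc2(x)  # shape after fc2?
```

Input: (1, 1152) -> after fc1: (1, 256) -> Output: (1, 73)

Answer: (1, 73)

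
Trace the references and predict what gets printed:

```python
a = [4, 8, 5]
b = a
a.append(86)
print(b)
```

Key concept: basic list aliasing.
Step by step:
`a = [4, 8, 5]` → a = [4, 8, 5]
`b = a` → b = [4, 8, 5] (same object as a)
`a.append(86)` → a = [4, 8, 5, 86] (same object as b); b = [4, 8, 5, 86] (same object as a)
`print(b)` → prints [4, 8, 5, 86]

Answer: [4, 8, 5, 86]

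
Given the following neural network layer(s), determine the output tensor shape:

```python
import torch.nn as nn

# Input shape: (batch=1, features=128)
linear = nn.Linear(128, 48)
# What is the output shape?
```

Input: (1, 128) -> Output: (1, 48)

Answer: (1, 48)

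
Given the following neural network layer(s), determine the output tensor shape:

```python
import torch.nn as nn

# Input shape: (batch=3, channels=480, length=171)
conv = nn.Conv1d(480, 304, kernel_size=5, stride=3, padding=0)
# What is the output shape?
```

Input: (3, 480, 171) -> Output: (3, 304, 56)

Answer: (3, 304, 56)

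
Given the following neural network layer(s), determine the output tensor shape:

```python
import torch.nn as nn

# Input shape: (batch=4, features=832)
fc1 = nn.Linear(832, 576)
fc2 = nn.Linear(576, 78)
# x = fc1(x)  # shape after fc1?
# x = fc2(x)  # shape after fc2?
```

Input: (4, 832) -> after fc1: (4, 576) -> Output: (4, 78)

Answer: (4, 78)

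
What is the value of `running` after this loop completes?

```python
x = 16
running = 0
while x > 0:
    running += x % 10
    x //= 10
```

Sum digits of 16
`running` takes the values: 0 → 6 → 7

Answer: 7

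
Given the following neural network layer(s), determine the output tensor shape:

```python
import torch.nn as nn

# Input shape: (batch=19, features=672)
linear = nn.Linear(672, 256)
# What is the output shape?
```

Input: (19, 672) -> Output: (19, 256)

Answer: (19, 256)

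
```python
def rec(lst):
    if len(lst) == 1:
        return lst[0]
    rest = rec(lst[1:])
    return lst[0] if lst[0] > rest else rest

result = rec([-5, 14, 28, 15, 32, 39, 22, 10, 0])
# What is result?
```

Recursive max over [-5, 14, 28, 15, 32, 39, 22, 10, 0] = 39

Answer: 39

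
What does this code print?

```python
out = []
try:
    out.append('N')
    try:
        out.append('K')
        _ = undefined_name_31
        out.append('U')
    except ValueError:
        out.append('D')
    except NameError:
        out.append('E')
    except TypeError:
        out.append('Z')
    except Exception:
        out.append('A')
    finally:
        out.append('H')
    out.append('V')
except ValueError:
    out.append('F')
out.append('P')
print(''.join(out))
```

Execution trace: 'N' (try body) → 'K' (inner try body) → 'E' (inner except NameError) → 'H' (inner finally) → 'V' (try body, no exception) → 'P' (after the try/except). Output: NKEHVP

Answer: NKEHVP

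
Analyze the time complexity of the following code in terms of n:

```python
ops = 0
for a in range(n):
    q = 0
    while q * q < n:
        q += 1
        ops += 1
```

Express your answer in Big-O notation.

Each loop level contributes: n × √n. Multiplying the contributions gives O(n√n).

Answer: O(n√n)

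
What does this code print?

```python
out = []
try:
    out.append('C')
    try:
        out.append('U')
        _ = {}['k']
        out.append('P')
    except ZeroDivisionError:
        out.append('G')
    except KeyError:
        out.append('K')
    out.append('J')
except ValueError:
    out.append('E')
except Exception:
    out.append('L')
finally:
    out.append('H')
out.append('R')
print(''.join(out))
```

Execution trace: 'C' (try body) → 'U' (inner try body) → 'K' (inner except KeyError) → 'J' (try body, no exception) → 'H' (finally) → 'R' (after the try/except). Output: CUKJHR

Answer: CUKJHR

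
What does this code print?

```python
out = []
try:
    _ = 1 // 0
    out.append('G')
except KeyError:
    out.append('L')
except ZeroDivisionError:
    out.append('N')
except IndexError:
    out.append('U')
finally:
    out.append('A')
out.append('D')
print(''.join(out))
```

Execution trace: 'N' (except ZeroDivisionError) → 'A' (finally) → 'D' (after the try/except). Output: NAD

Answer: NAD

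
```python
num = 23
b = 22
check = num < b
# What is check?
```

Trace:
`num = 23` → num = 23
`b = 22` → b = 22
`check = num < b` → check = False
So check = False

Answer: False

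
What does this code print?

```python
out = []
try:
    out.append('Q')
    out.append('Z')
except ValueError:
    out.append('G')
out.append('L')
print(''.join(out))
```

Execution trace: 'Q' (try body) → 'Z' (try body, no exception) → 'L' (after the try/except). Output: QZL

Answer: QZL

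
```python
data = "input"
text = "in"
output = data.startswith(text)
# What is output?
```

Trace:
`data = "input"` → data = 'input'
`text = "in"` → text = 'in'
`output = data.startswith(text)` → output = True
So output = True

Answer: True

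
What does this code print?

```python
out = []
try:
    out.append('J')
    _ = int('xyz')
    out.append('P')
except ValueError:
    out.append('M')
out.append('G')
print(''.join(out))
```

Execution trace: 'J' (try body) → 'M' (except ValueError) → 'G' (after the try/except). Output: JMG

Answer: JMG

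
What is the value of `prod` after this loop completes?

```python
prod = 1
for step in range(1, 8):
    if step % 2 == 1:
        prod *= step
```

Product of odd numbers 1 to 7
`prod` takes the values: 1 → 3 → 15 → 105

Answer: 105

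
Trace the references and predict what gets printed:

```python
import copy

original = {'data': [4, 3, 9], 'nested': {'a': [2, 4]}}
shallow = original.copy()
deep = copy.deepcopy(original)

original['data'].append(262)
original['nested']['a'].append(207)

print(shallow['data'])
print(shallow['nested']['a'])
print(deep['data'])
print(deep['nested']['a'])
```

Key concept: comparing shallow vs deep copy.
Step by step:
`original = {'data': [4, 3, 9], 'nested': {'a': [2, 4]}}` → original = {'data': [4, 3, 9], 'nested': {'a': [2, 4]}}
`shallow = original.copy()` → shallow = {'data': [4, 3, 9], 'nested': {'a': [2, 4]}}
`deep = copy.deepcopy(original)` → deep = {'data': [4, 3, 9], 'nested': {'a': [2, 4]}}
`original['data'].append(262)` → original = {'data': [4, 3, 9, 262], 'nested': {'a': [2, 4]}}; shallow = {'data': [4, 3, 9, 262], 'nested': {'a': [2, 4]}}
`original['nested']['a'].append(207)` → original = {'data': [4, 3, 9, 262], 'nested': {'a': [2, 4, 207]}}; shallow = {'data': [4, 3, 9, 262], 'nested': {'a': [2, 4, 207]}}
`print(shallow['data'])` → prints [4, 3, 9, 262]
`print(shallow['nested']['a'])` → prints [2, 4, 207]
`print(deep['data'])` → prints [4, 3, 9]
`print(deep['nested']['a'])` → prints [2, 4]

Answer:
[4, 3, 9, 262]
[2, 4, 207]
[4, 3, 9]
[2, 4]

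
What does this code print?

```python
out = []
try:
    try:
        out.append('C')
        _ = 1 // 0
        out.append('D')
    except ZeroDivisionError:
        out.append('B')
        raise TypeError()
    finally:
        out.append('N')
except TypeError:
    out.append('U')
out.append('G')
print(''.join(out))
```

Execution trace: 'C' (inner try body) → 'B' (inner except ZeroDivisionError) → 'N' (inner finally) → 'U' (outer except TypeError) → 'G' (after the try/except). Output: CBNUG

Answer: CBNUG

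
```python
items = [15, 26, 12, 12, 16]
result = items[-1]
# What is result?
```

Trace:
`items = [15, 26, 12, 12, 16]` → items = [15, 26, 12, 12, 16]
`result = items[-1]` → result = 16
So result = 16

Answer: 16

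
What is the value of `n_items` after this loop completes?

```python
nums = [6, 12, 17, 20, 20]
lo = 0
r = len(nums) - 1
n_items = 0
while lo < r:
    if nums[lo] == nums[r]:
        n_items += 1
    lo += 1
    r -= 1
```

Count matching pairs from ends
`n_items` takes the values: 0

Answer: 0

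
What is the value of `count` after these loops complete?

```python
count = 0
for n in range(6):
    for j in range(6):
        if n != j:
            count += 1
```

6² - 6 (exclude diagonal)
`count` takes the values: 0 → 1 → 2 → 3 → 4 → 5 → 6 → 7 → 8 → 9 → 10 → 11 → 12 → 13 → 14 → 15 → 16 → 17 → 18 → 19 → 20 → 21 → 22 → 23 → 24 → 25 → 26 → 27 → 28 → 29 → 30

Answer: 30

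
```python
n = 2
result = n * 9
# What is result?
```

Trace:
`n = 2` → n = 2
`result = n * 9` → result = 18
So result = 18

Answer: 18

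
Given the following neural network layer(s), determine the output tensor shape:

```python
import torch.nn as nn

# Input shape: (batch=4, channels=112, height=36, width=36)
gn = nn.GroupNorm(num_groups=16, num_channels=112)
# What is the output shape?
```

Input: (4, 112, 36, 36) -> Output: (4, 112, 36, 36)

Answer: (4, 112, 36, 36)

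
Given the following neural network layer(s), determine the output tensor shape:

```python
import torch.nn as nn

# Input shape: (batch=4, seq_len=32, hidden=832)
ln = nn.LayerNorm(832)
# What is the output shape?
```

Input: (4, 32, 832) -> Output: (4, 32, 832)

Answer: (4, 32, 832)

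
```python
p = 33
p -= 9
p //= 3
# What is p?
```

Trace:
`p = 33` → p = 33
`p -= 9` → p = 24
`p //= 3` → p = 8
So p = 8

Answer: 8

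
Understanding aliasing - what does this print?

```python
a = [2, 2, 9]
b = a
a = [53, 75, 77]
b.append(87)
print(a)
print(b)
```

Key concept: rebinding vs mutation: a is rebound to a new list, b still points at the original.
Step by step:
`a = [2, 2, 9]` → a = [2, 2, 9]
`b = a` → b = [2, 2, 9] (same object as a)
`a = [53, 75, 77]` → a = [53, 75, 77]
`b.append(87)` → b = [2, 2, 9, 87]
`print(a)` → prints [53, 75, 77]
`print(b)` → prints [2, 2, 9, 87]

Answer:
[53, 75, 77]
[2, 2, 9, 87]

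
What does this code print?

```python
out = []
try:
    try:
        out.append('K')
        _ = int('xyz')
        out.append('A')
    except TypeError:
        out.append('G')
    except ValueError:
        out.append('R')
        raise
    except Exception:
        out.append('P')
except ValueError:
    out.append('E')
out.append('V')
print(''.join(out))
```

Execution trace: 'K' (inner try body) → 'R' (inner except ValueError) → 'E' (outer except ValueError) → 'V' (after the try/except). Output: KREV

Answer: KREV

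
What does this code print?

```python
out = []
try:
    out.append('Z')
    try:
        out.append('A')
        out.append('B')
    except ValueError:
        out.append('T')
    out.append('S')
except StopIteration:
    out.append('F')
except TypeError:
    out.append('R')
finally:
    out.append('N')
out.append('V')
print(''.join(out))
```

Execution trace: 'Z' (try body) → 'A' (inner try body) → 'B' (inner try body, no exception) → 'S' (try body, no exception) → 'N' (finally) → 'V' (after the try/except). Output: ZABSNV

Answer: ZABSNV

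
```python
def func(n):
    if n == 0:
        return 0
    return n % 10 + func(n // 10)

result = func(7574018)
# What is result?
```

Sum of digits of 7574018: 8 + 1 + 0 + 4 + 7 + 5 + 7 = 32

Answer: 32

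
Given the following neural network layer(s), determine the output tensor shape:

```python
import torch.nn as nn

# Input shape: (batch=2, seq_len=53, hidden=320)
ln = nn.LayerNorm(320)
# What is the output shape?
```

Input: (2, 53, 320) -> Output: (2, 53, 320)

Answer: (2, 53, 320)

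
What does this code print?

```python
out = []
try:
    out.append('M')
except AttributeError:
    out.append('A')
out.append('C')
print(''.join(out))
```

Execution trace: 'M' (try body, no exception) → 'C' (after the try/except). Output: MC

Answer: MC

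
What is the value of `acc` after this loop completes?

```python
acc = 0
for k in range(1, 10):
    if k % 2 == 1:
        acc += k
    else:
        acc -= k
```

Add odd, subtract even
`acc` takes the values: 0 → 1 → -1 → 2 → -2 → 3 → -3 → 4 → -4 → 5

Answer: 5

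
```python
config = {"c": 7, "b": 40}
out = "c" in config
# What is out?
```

Trace:
`config = {"c": 7, "b": 40}` → config = {'c': 7, 'b': 40}
`out = "c" in config` → out = True
So out = True

Answer: True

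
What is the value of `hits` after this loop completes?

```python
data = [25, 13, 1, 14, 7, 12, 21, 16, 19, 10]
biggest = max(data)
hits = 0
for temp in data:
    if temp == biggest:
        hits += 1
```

Count of max value 25 in [25, 13, 1, 14, 7, 12, 21, 16, 19, 10]
`hits` takes the values: 0 → 1

Answer: 1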